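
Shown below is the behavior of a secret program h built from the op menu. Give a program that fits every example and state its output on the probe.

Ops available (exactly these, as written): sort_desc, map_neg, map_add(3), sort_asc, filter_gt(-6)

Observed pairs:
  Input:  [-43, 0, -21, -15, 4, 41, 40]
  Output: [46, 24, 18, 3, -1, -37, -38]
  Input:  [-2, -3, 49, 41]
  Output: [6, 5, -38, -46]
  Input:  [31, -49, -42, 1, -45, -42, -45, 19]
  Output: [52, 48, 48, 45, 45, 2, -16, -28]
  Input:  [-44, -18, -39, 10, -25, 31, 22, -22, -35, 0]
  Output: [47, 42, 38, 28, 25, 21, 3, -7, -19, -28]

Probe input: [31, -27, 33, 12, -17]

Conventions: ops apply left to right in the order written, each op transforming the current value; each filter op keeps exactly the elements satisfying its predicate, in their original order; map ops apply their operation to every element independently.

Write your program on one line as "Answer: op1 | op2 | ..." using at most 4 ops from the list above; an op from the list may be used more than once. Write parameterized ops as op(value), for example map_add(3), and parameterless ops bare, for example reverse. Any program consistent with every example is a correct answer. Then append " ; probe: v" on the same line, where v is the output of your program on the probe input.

map_neg | sort_desc | map_add(3) ; probe: [30, 20, -9, -28, -30]

Check, running the answer program on each example:
  [-43, 0, -21, -15, 4, 41, 40] -> [43, 0, 21, 15, -4, -41, -40] -> [43, 21, 15, 0, -4, -40, -41] -> [46, 24, 18, 3, -1, -37, -38]
  [-2, -3, 49, 41] -> [2, 3, -49, -41] -> [3, 2, -41, -49] -> [6, 5, -38, -46]
  [31, -49, -42, 1, -45, -42, -45, 19] -> [-31, 49, 42, -1, 45, 42, 45, -19] -> [49, 45, 45, 42, 42, -1, -19, -31] -> [52, 48, 48, 45, 45, 2, -16, -28]
  [-44, -18, -39, 10, -25, 31, 22, -22, -35, 0] -> [44, 18, 39, -10, 25, -31, -22, 22, 35, 0] -> [44, 39, 35, 25, 22, 18, 0, -10, -22, -31] -> [47, 42, 38, 28, 25, 21, 3, -7, -19, -28]
  probe: [31, -27, 33, 12, -17] -> [-31, 27, -33, -12, 17] -> [27, 17, -12, -31, -33] -> [30, 20, -9, -28, -30]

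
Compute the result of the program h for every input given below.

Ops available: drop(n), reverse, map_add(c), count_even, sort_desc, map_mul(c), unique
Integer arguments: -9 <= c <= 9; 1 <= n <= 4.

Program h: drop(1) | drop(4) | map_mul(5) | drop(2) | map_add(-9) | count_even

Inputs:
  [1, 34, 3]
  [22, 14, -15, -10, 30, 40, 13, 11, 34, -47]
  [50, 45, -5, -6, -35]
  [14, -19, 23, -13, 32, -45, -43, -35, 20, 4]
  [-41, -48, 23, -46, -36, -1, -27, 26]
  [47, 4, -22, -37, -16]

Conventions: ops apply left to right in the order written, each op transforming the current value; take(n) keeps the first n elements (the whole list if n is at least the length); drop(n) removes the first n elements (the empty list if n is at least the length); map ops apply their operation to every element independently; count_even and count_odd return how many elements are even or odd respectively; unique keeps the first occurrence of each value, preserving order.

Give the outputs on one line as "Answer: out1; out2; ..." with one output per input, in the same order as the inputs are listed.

Execution, op by op:
  [1, 34, 3] -> [34, 3] -> [] -> [] -> [] -> [] -> 0
  [22, 14, -15, -10, 30, 40, 13, 11, 34, -47] -> [14, -15, -10, 30, 40, 13, 11, 34, -47] -> [40, 13, 11, 34, -47] -> [200, 65, 55, 170, -235] -> [55, 170, -235] -> [46, 161, -244] -> 2
  [50, 45, -5, -6, -35] -> [45, -5, -6, -35] -> [] -> [] -> [] -> [] -> 0
  [14, -19, 23, -13, 32, -45, -43, -35, 20, 4] -> [-19, 23, -13, 32, -45, -43, -35, 20, 4] -> [-45, -43, -35, 20, 4] -> [-225, -215, -175, 100, 20] -> [-175, 100, 20] -> [-184, 91, 11] -> 1
  [-41, -48, 23, -46, -36, -1, -27, 26] -> [-48, 23, -46, -36, -1, -27, 26] -> [-1, -27, 26] -> [-5, -135, 130] -> [130] -> [121] -> 0
  [47, 4, -22, -37, -16] -> [4, -22, -37, -16] -> [] -> [] -> [] -> [] -> 0

0; 2; 0; 1; 0; 0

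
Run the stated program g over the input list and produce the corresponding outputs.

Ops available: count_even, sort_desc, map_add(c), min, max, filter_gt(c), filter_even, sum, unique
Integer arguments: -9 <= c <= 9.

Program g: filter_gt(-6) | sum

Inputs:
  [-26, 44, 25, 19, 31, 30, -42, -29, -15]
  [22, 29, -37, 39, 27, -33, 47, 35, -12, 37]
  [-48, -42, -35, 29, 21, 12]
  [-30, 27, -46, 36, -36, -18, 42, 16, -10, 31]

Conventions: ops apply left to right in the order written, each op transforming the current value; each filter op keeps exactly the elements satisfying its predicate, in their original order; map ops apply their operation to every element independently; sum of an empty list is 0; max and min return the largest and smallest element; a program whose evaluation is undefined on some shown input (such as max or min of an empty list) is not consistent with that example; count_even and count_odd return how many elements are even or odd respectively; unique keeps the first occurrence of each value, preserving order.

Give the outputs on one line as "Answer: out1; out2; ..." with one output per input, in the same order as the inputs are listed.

149; 236; 62; 152

Execution, op by op:
  [-26, 44, 25, 19, 31, 30, -42, -29, -15] -> [44, 25, 19, 31, 30] -> 149
  [22, 29, -37, 39, 27, -33, 47, 35, -12, 37] -> [22, 29, 39, 27, 47, 35, 37] -> 236
  [-48, -42, -35, 29, 21, 12] -> [29, 21, 12] -> 62
  [-30, 27, -46, 36, -36, -18, 42, 16, -10, 31] -> [27, 36, 42, 16, 31] -> 152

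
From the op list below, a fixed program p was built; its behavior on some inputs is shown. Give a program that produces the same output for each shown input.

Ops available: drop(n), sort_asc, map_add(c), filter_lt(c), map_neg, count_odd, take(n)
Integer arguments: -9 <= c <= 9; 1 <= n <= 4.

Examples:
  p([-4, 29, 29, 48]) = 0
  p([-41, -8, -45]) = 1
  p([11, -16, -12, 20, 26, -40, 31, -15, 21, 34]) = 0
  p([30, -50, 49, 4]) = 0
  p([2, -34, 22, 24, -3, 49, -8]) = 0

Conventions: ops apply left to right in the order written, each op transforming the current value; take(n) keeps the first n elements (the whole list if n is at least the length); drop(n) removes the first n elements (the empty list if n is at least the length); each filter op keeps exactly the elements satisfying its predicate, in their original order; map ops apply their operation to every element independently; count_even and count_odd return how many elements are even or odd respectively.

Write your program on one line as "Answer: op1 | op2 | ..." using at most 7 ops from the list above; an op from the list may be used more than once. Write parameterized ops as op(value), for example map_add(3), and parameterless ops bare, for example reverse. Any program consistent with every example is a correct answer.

sort_asc | map_add(9) | map_neg | map_add(-7) | take(1) | count_odd

Check, running the answer program on each example:
  [-4, 29, 29, 48] -> [-4, 29, 29, 48] -> [5, 38, 38, 57] -> [-5, -38, -38, -57] -> [-12, -45, -45, -64] -> [-12] -> 0
  [-41, -8, -45] -> [-45, -41, -8] -> [-36, -32, 1] -> [36, 32, -1] -> [29, 25, -8] -> [29] -> 1
  [11, -16, -12, 20, 26, -40, 31, -15, 21, 34] -> [-40, -16, -15, -12, 11, 20, 21, 26, 31, 34] -> [-31, -7, -6, -3, 20, 29, 30, 35, 40, 43] -> [31, 7, 6, 3, -20, -29, -30, -35, -40, -43] -> [24, 0, -1, -4, -27, -36, -37, -42, -47, -50] -> [24] -> 0
  [30, -50, 49, 4] -> [-50, 4, 30, 49] -> [-41, 13, 39, 58] -> [41, -13, -39, -58] -> [34, -20, -46, -65] -> [34] -> 0
  [2, -34, 22, 24, -3, 49, -8] -> [-34, -8, -3, 2, 22, 24, 49] -> [-25, 1, 6, 11, 31, 33, 58] -> [25, -1, -6, -11, -31, -33, -58] -> [18, -8, -13, -18, -38, -40, -65] -> [18] -> 0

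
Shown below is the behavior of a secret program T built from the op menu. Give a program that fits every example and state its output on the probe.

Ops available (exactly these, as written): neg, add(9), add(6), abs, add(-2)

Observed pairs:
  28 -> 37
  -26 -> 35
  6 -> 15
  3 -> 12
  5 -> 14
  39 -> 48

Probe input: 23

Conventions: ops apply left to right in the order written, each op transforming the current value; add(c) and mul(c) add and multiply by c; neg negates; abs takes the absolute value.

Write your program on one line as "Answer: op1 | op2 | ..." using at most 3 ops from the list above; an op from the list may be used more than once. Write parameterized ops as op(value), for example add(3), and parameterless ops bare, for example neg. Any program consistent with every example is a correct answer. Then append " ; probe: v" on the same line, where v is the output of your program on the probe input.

abs | add(9) ; probe: 32

Check, running the answer program on each example:
  28 -> 28 -> 37
  -26 -> 26 -> 35
  6 -> 6 -> 15
  3 -> 3 -> 12
  5 -> 5 -> 14
  39 -> 39 -> 48
  probe: 23 -> 23 -> 32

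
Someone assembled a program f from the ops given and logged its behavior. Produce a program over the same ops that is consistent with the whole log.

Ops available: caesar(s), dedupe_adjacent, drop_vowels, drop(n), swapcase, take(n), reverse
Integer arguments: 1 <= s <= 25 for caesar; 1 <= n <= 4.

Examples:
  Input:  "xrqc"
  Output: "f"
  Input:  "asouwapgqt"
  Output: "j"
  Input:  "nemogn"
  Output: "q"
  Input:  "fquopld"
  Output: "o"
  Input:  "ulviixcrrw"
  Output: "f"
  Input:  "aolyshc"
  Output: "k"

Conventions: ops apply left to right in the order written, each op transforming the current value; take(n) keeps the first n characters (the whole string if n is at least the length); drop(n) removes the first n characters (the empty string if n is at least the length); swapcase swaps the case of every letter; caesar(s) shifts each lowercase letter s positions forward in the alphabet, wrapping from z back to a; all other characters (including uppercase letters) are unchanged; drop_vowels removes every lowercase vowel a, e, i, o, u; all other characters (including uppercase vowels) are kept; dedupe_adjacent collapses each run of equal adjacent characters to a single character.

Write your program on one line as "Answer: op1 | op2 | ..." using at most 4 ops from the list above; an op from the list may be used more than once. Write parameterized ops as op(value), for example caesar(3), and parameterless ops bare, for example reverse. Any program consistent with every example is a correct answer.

drop_vowels | caesar(3) | drop(3) | take(1)

Check, running the answer program on each example:
  "xrqc" -> "xrqc" -> "autf" -> "f" -> "f"
  "asouwapgqt" -> "swpgqt" -> "vzsjtw" -> "jtw" -> "j"
  "nemogn" -> "nmgn" -> "qpjq" -> "q" -> "q"
  "fquopld" -> "fqpld" -> "itsog" -> "og" -> "o"
  "ulviixcrrw" -> "lvxcrrw" -> "oyafuuz" -> "fuuz" -> "f"
  "aolyshc" -> "lyshc" -> "obvkf" -> "kf" -> "k"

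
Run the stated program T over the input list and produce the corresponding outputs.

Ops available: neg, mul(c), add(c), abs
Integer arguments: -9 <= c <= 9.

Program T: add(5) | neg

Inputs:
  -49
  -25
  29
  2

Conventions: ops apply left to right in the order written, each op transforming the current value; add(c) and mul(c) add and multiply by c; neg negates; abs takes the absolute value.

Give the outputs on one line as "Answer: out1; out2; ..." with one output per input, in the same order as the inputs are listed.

Execution, op by op:
  -49 -> -44 -> 44
  -25 -> -20 -> 20
  29 -> 34 -> -34
  2 -> 7 -> -7

44; 20; -34; -7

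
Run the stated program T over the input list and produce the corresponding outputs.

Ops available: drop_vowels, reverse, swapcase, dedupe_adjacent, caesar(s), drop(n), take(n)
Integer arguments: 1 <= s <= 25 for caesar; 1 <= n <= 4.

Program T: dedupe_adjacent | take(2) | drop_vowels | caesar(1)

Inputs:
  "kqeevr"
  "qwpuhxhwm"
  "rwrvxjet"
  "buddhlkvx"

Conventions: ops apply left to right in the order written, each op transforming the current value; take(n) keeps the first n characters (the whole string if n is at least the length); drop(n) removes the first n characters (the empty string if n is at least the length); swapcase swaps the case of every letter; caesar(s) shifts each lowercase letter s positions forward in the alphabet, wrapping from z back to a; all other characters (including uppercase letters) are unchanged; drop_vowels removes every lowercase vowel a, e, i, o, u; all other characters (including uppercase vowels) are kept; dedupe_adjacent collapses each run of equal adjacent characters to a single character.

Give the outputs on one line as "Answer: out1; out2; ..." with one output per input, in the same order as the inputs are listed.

Execution, op by op:
  "kqeevr" -> "kqevr" -> "kq" -> "kq" -> "lr"
  "qwpuhxhwm" -> "qwpuhxhwm" -> "qw" -> "qw" -> "rx"
  "rwrvxjet" -> "rwrvxjet" -> "rw" -> "rw" -> "sx"
  "buddhlkvx" -> "budhlkvx" -> "bu" -> "b" -> "c"

"lr"; "rx"; "sx"; "c"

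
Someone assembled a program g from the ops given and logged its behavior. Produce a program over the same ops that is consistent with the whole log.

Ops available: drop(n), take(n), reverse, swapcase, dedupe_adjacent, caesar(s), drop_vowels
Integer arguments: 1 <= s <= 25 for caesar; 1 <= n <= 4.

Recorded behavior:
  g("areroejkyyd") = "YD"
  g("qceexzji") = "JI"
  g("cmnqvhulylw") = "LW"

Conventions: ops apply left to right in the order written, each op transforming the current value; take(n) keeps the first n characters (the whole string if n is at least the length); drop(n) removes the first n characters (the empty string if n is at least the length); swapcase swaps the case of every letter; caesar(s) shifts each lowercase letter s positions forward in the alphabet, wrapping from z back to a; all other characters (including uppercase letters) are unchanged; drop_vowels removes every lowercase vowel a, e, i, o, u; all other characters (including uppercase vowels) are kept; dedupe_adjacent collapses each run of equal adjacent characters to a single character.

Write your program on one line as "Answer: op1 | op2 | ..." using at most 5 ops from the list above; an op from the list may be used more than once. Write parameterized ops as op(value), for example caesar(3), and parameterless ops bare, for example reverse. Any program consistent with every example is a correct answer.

reverse | dedupe_adjacent | take(2) | swapcase | reverse

Check, running the answer program on each example:
  "areroejkyyd" -> "dyykjeorera" -> "dykjeorera" -> "dy" -> "DY" -> "YD"
  "qceexzji" -> "ijzxeecq" -> "ijzxecq" -> "ij" -> "IJ" -> "JI"
  "cmnqvhulylw" -> "wlyluhvqnmc" -> "wlyluhvqnmc" -> "wl" -> "WL" -> "LW"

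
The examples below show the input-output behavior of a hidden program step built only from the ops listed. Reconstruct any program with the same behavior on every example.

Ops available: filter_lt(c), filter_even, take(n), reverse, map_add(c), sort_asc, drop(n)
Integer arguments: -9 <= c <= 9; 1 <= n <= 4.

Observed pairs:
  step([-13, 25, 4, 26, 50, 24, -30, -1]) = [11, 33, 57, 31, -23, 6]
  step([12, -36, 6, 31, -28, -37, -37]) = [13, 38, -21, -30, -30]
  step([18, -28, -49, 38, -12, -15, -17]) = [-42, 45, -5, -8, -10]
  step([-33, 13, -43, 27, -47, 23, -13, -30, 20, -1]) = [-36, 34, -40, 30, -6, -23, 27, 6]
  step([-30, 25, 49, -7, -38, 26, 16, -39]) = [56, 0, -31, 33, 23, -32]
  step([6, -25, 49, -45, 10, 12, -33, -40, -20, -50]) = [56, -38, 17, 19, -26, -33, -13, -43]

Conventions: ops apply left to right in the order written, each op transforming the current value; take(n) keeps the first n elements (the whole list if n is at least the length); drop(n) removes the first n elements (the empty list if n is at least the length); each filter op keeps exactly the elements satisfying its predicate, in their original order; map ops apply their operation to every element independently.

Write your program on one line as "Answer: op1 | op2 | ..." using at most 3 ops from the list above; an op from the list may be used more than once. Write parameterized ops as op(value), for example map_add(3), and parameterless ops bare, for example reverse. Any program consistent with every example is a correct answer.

map_add(7) | drop(2)

Check, running the answer program on each example:
  [-13, 25, 4, 26, 50, 24, -30, -1] -> [-6, 32, 11, 33, 57, 31, -23, 6] -> [11, 33, 57, 31, -23, 6]
  [12, -36, 6, 31, -28, -37, -37] -> [19, -29, 13, 38, -21, -30, -30] -> [13, 38, -21, -30, -30]
  [18, -28, -49, 38, -12, -15, -17] -> [25, -21, -42, 45, -5, -8, -10] -> [-42, 45, -5, -8, -10]
  [-33, 13, -43, 27, -47, 23, -13, -30, 20, -1] -> [-26, 20, -36, 34, -40, 30, -6, -23, 27, 6] -> [-36, 34, -40, 30, -6, -23, 27, 6]
  [-30, 25, 49, -7, -38, 26, 16, -39] -> [-23, 32, 56, 0, -31, 33, 23, -32] -> [56, 0, -31, 33, 23, -32]
  [6, -25, 49, -45, 10, 12, -33, -40, -20, -50] -> [13, -18, 56, -38, 17, 19, -26, -33, -13, -43] -> [56, -38, 17, 19, -26, -33, -13, -43]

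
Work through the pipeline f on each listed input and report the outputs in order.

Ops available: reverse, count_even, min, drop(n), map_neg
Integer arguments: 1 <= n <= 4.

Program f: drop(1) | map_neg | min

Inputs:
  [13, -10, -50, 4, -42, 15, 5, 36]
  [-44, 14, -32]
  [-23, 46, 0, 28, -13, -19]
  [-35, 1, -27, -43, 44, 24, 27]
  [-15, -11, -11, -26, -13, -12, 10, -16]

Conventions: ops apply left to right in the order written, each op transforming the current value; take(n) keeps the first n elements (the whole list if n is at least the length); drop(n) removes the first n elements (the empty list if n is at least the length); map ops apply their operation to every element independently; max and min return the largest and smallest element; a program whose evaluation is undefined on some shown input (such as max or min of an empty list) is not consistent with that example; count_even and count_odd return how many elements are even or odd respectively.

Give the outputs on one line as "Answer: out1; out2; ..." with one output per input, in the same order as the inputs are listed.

-36; -14; -46; -44; -10

Execution, op by op:
  [13, -10, -50, 4, -42, 15, 5, 36] -> [-10, -50, 4, -42, 15, 5, 36] -> [10, 50, -4, 42, -15, -5, -36] -> -36
  [-44, 14, -32] -> [14, -32] -> [-14, 32] -> -14
  [-23, 46, 0, 28, -13, -19] -> [46, 0, 28, -13, -19] -> [-46, 0, -28, 13, 19] -> -46
  [-35, 1, -27, -43, 44, 24, 27] -> [1, -27, -43, 44, 24, 27] -> [-1, 27, 43, -44, -24, -27] -> -44
  [-15, -11, -11, -26, -13, -12, 10, -16] -> [-11, -11, -26, -13, -12, 10, -16] -> [11, 11, 26, 13, 12, -10, 16] -> -10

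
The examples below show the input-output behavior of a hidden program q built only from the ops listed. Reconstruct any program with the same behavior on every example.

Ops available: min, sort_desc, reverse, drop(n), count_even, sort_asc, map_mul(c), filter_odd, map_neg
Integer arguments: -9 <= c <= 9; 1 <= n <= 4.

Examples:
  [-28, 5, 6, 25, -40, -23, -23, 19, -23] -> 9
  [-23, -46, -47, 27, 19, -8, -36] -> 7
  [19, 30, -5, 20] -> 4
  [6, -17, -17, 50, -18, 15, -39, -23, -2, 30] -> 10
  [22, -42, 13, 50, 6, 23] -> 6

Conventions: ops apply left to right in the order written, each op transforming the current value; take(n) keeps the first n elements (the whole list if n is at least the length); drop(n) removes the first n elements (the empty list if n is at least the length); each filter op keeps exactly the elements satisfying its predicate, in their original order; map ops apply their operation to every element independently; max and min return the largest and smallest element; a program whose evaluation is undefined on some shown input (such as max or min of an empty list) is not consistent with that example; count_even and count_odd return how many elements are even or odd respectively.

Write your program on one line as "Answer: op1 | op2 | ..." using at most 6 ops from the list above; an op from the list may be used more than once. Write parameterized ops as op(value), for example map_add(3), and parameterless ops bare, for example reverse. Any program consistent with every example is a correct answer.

sort_desc | map_mul(8) | map_neg | sort_desc | count_even

Check, running the answer program on each example:
  [-28, 5, 6, 25, -40, -23, -23, 19, -23] -> [25, 19, 6, 5, -23, -23, -23, -28, -40] -> [200, 152, 48, 40, -184, -184, -184, -224, -320] -> [-200, -152, -48, -40, 184, 184, 184, 224, 320] -> [320, 224, 184, 184, 184, -40, -48, -152, -200] -> 9
  [-23, -46, -47, 27, 19, -8, -36] -> [27, 19, -8, -23, -36, -46, -47] -> [216, 152, -64, -184, -288, -368, -376] -> [-216, -152, 64, 184, 288, 368, 376] -> [376, 368, 288, 184, 64, -152, -216] -> 7
  [19, 30, -5, 20] -> [30, 20, 19, -5] -> [240, 160, 152, -40] -> [-240, -160, -152, 40] -> [40, -152, -160, -240] -> 4
  [6, -17, -17, 50, -18, 15, -39, -23, -2, 30] -> [50, 30, 15, 6, -2, -17, -17, -18, -23, -39] -> [400, 240, 120, 48, -16, -136, -136, -144, -184, -312] -> [-400, -240, -120, -48, 16, 136, 136, 144, 184, 312] -> [312, 184, 144, 136, 136, 16, -48, -120, -240, -400] -> 10
  [22, -42, 13, 50, 6, 23] -> [50, 23, 22, 13, 6, -42] -> [400, 184, 176, 104, 48, -336] -> [-400, -184, -176, -104, -48, 336] -> [336, -48, -104, -176, -184, -400] -> 6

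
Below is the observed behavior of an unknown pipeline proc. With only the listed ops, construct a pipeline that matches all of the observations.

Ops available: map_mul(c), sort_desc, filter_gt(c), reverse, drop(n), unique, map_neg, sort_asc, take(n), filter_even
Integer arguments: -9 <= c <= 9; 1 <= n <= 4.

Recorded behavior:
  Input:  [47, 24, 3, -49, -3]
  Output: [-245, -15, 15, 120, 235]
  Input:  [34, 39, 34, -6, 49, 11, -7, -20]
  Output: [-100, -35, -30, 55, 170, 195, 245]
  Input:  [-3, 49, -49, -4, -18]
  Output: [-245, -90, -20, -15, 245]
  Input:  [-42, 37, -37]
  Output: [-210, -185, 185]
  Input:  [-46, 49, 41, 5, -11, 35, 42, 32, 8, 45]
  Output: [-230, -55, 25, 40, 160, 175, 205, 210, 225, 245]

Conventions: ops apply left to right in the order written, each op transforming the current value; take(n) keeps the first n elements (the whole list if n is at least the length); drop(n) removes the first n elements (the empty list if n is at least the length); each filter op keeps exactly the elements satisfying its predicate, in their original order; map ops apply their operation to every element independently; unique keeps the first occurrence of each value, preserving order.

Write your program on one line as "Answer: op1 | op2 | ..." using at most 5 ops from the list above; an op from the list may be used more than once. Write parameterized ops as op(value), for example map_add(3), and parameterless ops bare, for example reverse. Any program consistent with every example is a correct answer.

map_neg | map_mul(-5) | sort_desc | sort_asc | unique

Check, running the answer program on each example:
  [47, 24, 3, -49, -3] -> [-47, -24, -3, 49, 3] -> [235, 120, 15, -245, -15] -> [235, 120, 15, -15, -245] -> [-245, -15, 15, 120, 235] -> [-245, -15, 15, 120, 235]
  [34, 39, 34, -6, 49, 11, -7, -20] -> [-34, -39, -34, 6, -49, -11, 7, 20] -> [170, 195, 170, -30, 245, 55, -35, -100] -> [245, 195, 170, 170, 55, -30, -35, -100] -> [-100, -35, -30, 55, 170, 170, 195, 245] -> [-100, -35, -30, 55, 170, 195, 245]
  [-3, 49, -49, -4, -18] -> [3, -49, 49, 4, 18] -> [-15, 245, -245, -20, -90] -> [245, -15, -20, -90, -245] -> [-245, -90, -20, -15, 245] -> [-245, -90, -20, -15, 245]
  [-42, 37, -37] -> [42, -37, 37] -> [-210, 185, -185] -> [185, -185, -210] -> [-210, -185, 185] -> [-210, -185, 185]
  [-46, 49, 41, 5, -11, 35, 42, 32, 8, 45] -> [46, -49, -41, -5, 11, -35, -42, -32, -8, -45] -> [-230, 245, 205, 25, -55, 175, 210, 160, 40, 225] -> [245, 225, 210, 205, 175, 160, 40, 25, -55, -230] -> [-230, -55, 25, 40, 160, 175, 205, 210, 225, 245] -> [-230, -55, 25, 40, 160, 175, 205, 210, 225, 245]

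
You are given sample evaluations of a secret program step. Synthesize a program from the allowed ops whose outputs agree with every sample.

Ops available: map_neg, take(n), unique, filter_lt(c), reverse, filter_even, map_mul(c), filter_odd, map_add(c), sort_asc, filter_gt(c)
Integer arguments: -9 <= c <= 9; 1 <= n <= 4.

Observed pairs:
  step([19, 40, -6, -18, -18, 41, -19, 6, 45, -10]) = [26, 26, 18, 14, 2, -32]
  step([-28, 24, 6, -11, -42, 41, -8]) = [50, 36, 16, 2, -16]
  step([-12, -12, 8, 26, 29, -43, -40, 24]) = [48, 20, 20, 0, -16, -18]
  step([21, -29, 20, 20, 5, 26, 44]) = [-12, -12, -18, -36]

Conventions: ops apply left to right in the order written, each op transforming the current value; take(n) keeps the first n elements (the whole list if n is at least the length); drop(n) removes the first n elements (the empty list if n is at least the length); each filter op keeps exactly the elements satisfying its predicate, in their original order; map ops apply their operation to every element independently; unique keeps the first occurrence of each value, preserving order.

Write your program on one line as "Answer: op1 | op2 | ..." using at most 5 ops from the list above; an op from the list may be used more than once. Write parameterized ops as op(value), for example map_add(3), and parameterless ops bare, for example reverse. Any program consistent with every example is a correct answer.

sort_asc | map_add(-8) | map_neg | filter_even

Check, running the answer program on each example:
  [19, 40, -6, -18, -18, 41, -19, 6, 45, -10] -> [-19, -18, -18, -10, -6, 6, 19, 40, 41, 45] -> [-27, -26, -26, -18, -14, -2, 11, 32, 33, 37] -> [27, 26, 26, 18, 14, 2, -11, -32, -33, -37] -> [26, 26, 18, 14, 2, -32]
  [-28, 24, 6, -11, -42, 41, -8] -> [-42, -28, -11, -8, 6, 24, 41] -> [-50, -36, -19, -16, -2, 16, 33] -> [50, 36, 19, 16, 2, -16, -33] -> [50, 36, 16, 2, -16]
  [-12, -12, 8, 26, 29, -43, -40, 24] -> [-43, -40, -12, -12, 8, 24, 26, 29] -> [-51, -48, -20, -20, 0, 16, 18, 21] -> [51, 48, 20, 20, 0, -16, -18, -21] -> [48, 20, 20, 0, -16, -18]
  [21, -29, 20, 20, 5, 26, 44] -> [-29, 5, 20, 20, 21, 26, 44] -> [-37, -3, 12, 12, 13, 18, 36] -> [37, 3, -12, -12, -13, -18, -36] -> [-12, -12, -18, -36]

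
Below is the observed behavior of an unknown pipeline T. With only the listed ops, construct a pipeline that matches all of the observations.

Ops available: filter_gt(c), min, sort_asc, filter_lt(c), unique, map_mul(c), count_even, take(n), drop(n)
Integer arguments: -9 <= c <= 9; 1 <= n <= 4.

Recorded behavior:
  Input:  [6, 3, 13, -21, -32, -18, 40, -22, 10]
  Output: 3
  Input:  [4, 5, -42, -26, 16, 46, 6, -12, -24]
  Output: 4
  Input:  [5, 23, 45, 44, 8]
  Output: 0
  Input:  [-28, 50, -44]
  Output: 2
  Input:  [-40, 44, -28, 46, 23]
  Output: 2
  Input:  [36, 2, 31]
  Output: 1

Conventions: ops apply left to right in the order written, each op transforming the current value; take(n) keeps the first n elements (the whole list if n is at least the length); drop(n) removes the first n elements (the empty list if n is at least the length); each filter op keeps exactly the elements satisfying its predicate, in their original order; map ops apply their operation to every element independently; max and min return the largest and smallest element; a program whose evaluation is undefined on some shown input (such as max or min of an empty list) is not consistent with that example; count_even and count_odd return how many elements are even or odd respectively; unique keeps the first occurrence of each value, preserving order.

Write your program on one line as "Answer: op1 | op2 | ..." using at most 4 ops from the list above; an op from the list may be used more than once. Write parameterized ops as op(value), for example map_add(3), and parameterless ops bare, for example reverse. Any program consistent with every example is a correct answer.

filter_lt(3) | sort_asc | count_even

Check, running the answer program on each example:
  [6, 3, 13, -21, -32, -18, 40, -22, 10] -> [-21, -32, -18, -22] -> [-32, -22, -21, -18] -> 3
  [4, 5, -42, -26, 16, 46, 6, -12, -24] -> [-42, -26, -12, -24] -> [-42, -26, -24, -12] -> 4
  [5, 23, 45, 44, 8] -> [] -> [] -> 0
  [-28, 50, -44] -> [-28, -44] -> [-44, -28] -> 2
  [-40, 44, -28, 46, 23] -> [-40, -28] -> [-40, -28] -> 2
  [36, 2, 31] -> [2] -> [2] -> 1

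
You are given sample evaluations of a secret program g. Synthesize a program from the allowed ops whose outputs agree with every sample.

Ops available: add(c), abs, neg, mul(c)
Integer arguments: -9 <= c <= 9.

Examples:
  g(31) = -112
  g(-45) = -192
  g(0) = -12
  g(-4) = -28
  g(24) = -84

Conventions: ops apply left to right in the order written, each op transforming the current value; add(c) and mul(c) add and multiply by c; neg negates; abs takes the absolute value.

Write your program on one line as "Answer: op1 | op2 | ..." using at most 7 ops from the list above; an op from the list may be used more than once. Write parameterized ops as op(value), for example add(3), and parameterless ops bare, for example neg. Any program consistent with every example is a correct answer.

neg | add(-4) | add(1) | add(6) | abs | mul(-4)

Check, running the answer program on each example:
  31 -> -31 -> -35 -> -34 -> -28 -> 28 -> -112
  -45 -> 45 -> 41 -> 42 -> 48 -> 48 -> -192
  0 -> 0 -> -4 -> -3 -> 3 -> 3 -> -12
  -4 -> 4 -> 0 -> 1 -> 7 -> 7 -> -28
  24 -> -24 -> -28 -> -27 -> -21 -> 21 -> -84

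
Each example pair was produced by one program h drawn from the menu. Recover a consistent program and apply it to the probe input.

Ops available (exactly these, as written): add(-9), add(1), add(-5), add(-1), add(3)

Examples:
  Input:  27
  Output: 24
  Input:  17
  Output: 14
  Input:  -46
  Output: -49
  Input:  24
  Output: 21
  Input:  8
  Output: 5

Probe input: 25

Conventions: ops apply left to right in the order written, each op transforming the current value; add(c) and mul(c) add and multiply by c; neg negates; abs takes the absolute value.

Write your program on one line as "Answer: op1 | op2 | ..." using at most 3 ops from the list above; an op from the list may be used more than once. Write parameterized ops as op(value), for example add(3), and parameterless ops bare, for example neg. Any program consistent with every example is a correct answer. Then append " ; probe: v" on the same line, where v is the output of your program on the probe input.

add(3) | add(-5) | add(-1) ; probe: 22

Check, running the answer program on each example:
  27 -> 30 -> 25 -> 24
  17 -> 20 -> 15 -> 14
  -46 -> -43 -> -48 -> -49
  24 -> 27 -> 22 -> 21
  8 -> 11 -> 6 -> 5
  probe: 25 -> 28 -> 23 -> 22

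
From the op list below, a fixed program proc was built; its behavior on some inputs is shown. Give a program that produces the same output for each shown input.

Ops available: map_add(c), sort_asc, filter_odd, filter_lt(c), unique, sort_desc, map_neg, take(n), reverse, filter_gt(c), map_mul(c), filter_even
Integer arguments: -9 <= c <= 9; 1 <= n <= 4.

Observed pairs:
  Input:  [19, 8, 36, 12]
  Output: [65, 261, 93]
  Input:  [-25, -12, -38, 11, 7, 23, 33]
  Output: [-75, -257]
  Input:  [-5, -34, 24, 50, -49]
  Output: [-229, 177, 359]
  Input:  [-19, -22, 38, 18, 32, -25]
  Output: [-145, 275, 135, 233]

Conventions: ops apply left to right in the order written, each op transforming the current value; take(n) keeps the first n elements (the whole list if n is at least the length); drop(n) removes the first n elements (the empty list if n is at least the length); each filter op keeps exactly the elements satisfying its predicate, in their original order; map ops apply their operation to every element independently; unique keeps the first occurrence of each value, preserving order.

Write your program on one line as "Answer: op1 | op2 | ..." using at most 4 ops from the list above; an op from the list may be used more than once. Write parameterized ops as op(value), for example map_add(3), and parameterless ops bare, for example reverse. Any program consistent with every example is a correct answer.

map_mul(7) | filter_even | map_add(9)

Check, running the answer program on each example:
  [19, 8, 36, 12] -> [133, 56, 252, 84] -> [56, 252, 84] -> [65, 261, 93]
  [-25, -12, -38, 11, 7, 23, 33] -> [-175, -84, -266, 77, 49, 161, 231] -> [-84, -266] -> [-75, -257]
  [-5, -34, 24, 50, -49] -> [-35, -238, 168, 350, -343] -> [-238, 168, 350] -> [-229, 177, 359]
  [-19, -22, 38, 18, 32, -25] -> [-133, -154, 266, 126, 224, -175] -> [-154, 266, 126, 224] -> [-145, 275, 135, 233]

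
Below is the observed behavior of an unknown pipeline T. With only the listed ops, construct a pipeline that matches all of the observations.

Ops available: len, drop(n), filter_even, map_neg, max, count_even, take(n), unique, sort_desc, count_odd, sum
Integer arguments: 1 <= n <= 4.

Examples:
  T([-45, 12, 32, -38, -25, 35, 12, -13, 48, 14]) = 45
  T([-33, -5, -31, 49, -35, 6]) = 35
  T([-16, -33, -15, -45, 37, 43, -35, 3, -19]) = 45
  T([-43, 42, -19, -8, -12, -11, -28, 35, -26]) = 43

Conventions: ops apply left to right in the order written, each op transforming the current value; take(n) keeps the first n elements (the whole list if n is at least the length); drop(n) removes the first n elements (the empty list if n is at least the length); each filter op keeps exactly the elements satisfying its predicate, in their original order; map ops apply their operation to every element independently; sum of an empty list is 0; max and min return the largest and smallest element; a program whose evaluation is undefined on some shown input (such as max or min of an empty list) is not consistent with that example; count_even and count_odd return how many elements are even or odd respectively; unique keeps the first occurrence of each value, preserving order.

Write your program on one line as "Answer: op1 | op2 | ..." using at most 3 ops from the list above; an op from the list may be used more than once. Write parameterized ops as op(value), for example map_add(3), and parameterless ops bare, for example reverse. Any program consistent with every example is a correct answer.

map_neg | sort_desc | max

Check, running the answer program on each example:
  [-45, 12, 32, -38, -25, 35, 12, -13, 48, 14] -> [45, -12, -32, 38, 25, -35, -12, 13, -48, -14] -> [45, 38, 25, 13, -12, -12, -14, -32, -35, -48] -> 45
  [-33, -5, -31, 49, -35, 6] -> [33, 5, 31, -49, 35, -6] -> [35, 33, 31, 5, -6, -49] -> 35
  [-16, -33, -15, -45, 37, 43, -35, 3, -19] -> [16, 33, 15, 45, -37, -43, 35, -3, 19] -> [45, 35, 33, 19, 16, 15, -3, -37, -43] -> 45
  [-43, 42, -19, -8, -12, -11, -28, 35, -26] -> [43, -42, 19, 8, 12, 11, 28, -35, 26] -> [43, 28, 26, 19, 12, 11, 8, -35, -42] -> 43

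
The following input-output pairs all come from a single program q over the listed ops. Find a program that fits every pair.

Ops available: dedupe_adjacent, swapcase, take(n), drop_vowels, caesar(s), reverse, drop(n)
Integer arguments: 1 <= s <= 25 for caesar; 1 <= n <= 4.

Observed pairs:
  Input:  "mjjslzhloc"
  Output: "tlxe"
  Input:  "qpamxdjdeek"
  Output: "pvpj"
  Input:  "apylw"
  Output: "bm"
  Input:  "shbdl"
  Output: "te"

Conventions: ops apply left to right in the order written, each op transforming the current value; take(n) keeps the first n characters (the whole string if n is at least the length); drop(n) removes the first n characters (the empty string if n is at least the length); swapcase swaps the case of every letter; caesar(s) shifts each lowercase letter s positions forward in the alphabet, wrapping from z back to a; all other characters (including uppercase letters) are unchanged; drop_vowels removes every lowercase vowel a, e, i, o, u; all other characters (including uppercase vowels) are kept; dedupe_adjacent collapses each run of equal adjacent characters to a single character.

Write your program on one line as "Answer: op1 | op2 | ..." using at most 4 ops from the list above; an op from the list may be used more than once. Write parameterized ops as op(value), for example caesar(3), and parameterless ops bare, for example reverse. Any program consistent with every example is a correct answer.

caesar(12) | reverse | drop(3) | take(4)

Check, running the answer program on each example:
  "mjjslzhloc" -> "yvvexltxao" -> "oaxtlxevvy" -> "tlxevvy" -> "tlxe"
  "qpamxdjdeek" -> "cbmyjpvpqqw" -> "wqqpvpjymbc" -> "pvpjymbc" -> "pvpj"
  "apylw" -> "mbkxi" -> "ixkbm" -> "bm" -> "bm"
  "shbdl" -> "etnpx" -> "xpnte" -> "te" -> "te"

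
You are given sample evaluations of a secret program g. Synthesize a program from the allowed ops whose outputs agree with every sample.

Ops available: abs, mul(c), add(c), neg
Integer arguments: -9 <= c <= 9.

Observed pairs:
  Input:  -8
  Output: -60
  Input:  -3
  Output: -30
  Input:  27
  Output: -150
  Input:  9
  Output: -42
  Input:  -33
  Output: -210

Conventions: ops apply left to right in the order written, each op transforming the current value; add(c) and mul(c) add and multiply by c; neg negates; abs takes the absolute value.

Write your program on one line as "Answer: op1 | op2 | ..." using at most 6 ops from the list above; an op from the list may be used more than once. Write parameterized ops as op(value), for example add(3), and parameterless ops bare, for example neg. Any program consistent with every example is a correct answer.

add(-2) | abs | mul(2) | mul(3) | neg

Check, running the answer program on each example:
  -8 -> -10 -> 10 -> 20 -> 60 -> -60
  -3 -> -5 -> 5 -> 10 -> 30 -> -30
  27 -> 25 -> 25 -> 50 -> 150 -> -150
  9 -> 7 -> 7 -> 14 -> 42 -> -42
  -33 -> -35 -> 35 -> 70 -> 210 -> -210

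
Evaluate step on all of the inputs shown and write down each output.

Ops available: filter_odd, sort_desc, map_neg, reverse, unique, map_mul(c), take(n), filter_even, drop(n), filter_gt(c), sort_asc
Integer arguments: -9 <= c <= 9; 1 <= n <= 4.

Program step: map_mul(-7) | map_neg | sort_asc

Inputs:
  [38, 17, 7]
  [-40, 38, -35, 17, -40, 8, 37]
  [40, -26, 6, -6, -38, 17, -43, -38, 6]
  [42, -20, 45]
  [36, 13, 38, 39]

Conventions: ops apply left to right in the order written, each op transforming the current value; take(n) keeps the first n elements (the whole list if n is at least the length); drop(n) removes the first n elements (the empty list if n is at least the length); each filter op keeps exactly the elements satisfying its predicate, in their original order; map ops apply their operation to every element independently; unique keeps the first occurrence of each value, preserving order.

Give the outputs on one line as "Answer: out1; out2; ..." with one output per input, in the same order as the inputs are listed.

Execution, op by op:
  [38, 17, 7] -> [-266, -119, -49] -> [266, 119, 49] -> [49, 119, 266]
  [-40, 38, -35, 17, -40, 8, 37] -> [280, -266, 245, -119, 280, -56, -259] -> [-280, 266, -245, 119, -280, 56, 259] -> [-280, -280, -245, 56, 119, 259, 266]
  [40, -26, 6, -6, -38, 17, -43, -38, 6] -> [-280, 182, -42, 42, 266, -119, 301, 266, -42] -> [280, -182, 42, -42, -266, 119, -301, -266, 42] -> [-301, -266, -266, -182, -42, 42, 42, 119, 280]
  [42, -20, 45] -> [-294, 140, -315] -> [294, -140, 315] -> [-140, 294, 315]
  [36, 13, 38, 39] -> [-252, -91, -266, -273] -> [252, 91, 266, 273] -> [91, 252, 266, 273]

[49, 119, 266]; [-280, -280, -245, 56, 119, 259, 266]; [-301, -266, -266, -182, -42, 42, 42, 119, 280]; [-140, 294, 315]; [91, 252, 266, 273]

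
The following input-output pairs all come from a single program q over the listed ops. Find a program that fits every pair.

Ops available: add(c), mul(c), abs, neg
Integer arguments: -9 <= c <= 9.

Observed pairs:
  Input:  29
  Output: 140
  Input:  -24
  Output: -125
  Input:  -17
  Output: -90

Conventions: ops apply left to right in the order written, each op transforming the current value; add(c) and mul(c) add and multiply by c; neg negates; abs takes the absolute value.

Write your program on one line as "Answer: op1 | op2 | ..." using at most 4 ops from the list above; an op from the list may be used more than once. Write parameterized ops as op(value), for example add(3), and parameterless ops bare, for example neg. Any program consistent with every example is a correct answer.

add(-1) | neg | mul(-5)

Check, running the answer program on each example:
  29 -> 28 -> -28 -> 140
  -24 -> -25 -> 25 -> -125
  -17 -> -18 -> 18 -> -90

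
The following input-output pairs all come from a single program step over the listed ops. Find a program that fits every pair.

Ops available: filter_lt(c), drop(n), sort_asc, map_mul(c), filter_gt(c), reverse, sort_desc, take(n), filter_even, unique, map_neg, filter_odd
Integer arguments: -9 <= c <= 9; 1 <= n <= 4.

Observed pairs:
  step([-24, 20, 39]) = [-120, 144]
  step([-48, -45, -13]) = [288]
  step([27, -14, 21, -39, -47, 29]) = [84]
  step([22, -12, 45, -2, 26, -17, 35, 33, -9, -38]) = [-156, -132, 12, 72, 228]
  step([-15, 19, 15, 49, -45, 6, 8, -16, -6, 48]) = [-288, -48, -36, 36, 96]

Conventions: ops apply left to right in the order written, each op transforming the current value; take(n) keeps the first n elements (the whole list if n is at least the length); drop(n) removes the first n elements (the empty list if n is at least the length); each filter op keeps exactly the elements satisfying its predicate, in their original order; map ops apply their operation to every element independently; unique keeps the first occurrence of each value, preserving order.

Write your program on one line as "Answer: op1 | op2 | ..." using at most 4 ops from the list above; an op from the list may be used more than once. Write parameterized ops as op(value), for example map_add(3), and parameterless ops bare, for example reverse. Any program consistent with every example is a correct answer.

filter_even | map_mul(-6) | sort_asc

Check, running the answer program on each example:
  [-24, 20, 39] -> [-24, 20] -> [144, -120] -> [-120, 144]
  [-48, -45, -13] -> [-48] -> [288] -> [288]
  [27, -14, 21, -39, -47, 29] -> [-14] -> [84] -> [84]
  [22, -12, 45, -2, 26, -17, 35, 33, -9, -38] -> [22, -12, -2, 26, -38] -> [-132, 72, 12, -156, 228] -> [-156, -132, 12, 72, 228]
  [-15, 19, 15, 49, -45, 6, 8, -16, -6, 48] -> [6, 8, -16, -6, 48] -> [-36, -48, 96, 36, -288] -> [-288, -48, -36, 36, 96]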